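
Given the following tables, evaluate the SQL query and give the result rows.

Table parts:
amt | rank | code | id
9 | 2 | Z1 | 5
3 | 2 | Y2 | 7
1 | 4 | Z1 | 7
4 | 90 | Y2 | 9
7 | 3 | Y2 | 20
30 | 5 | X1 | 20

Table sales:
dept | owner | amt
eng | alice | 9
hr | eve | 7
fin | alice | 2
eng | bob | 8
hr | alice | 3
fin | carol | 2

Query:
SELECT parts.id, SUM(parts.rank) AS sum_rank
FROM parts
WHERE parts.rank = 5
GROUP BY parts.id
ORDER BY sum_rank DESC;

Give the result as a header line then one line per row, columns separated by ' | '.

== RESULT ==
parts.id | sum_rank
20 | 5

Derivation:
After WHERE (1 rows):
parts.amt | parts.rank | parts.code | parts.id
30 | 5 | X1 | 20
After GROUP BY (1 rows):
parts.id | sum_rank
20 | 5
After ORDER BY (1 rows):
parts.id | sum_rank
20 | 5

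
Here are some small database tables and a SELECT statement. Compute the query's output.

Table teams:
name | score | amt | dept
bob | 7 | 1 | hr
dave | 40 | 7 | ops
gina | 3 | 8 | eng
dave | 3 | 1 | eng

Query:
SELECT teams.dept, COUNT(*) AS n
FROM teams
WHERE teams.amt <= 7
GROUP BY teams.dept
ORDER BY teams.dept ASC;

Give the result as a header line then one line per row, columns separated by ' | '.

After WHERE (3 rows):
teams.name | teams.score | teams.amt | teams.dept
bob | 7 | 1 | hr
dave | 40 | 7 | ops
dave | 3 | 1 | eng
After GROUP BY (3 rows):
teams.dept | n
hr | 1
ops | 1
eng | 1
After ORDER BY (3 rows):
teams.dept | n
eng | 1
hr | 1
ops | 1

== RESULT ==
teams.dept | n
eng | 1
hr | 1
ops | 1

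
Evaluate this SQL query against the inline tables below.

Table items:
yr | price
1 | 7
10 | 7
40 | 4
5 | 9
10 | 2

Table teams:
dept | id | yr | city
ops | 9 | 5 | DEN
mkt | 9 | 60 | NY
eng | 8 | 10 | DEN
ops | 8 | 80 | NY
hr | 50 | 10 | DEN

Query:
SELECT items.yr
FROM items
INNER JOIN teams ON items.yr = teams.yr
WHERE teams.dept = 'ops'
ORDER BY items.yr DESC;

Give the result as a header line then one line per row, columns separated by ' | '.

== RESULT ==
items.yr
5

Derivation:
After JOIN teams (5 rows):
items.yr | items.price | teams.dept | teams.id | teams.yr | teams.city
10 | 7 | eng | 8 | 10 | DEN
10 | 7 | hr | 50 | 10 | DEN
5 | 9 | ops | 9 | 5 | DEN
10 | 2 | eng | 8 | 10 | DEN
10 | 2 | hr | 50 | 10 | DEN
After WHERE (1 rows):
items.yr | items.price | teams.dept | teams.id | teams.yr | teams.city
5 | 9 | ops | 9 | 5 | DEN
After SELECT (1 rows):
items.yr
5
After ORDER BY (1 rows):
items.yr
5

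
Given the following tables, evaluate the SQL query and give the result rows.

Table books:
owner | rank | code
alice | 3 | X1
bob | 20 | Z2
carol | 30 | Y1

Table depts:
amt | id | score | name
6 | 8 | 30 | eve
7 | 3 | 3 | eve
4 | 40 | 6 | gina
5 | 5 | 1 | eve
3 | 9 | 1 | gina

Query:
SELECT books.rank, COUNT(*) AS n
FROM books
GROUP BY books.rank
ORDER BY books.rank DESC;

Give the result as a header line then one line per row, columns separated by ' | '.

After GROUP BY (3 rows):
books.rank | n
3 | 1
20 | 1
30 | 1
After ORDER BY (3 rows):
books.rank | n
30 | 1
20 | 1
3 | 1

== RESULT ==
books.rank | n
30 | 1
20 | 1
3 | 1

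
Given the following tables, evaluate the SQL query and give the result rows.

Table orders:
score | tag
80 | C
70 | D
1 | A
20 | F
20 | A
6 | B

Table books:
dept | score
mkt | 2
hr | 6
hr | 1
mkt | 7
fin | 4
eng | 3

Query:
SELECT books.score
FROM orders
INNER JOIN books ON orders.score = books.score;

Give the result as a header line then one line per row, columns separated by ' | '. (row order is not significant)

== RESULT ==
books.score
1
6

Derivation:
After JOIN books (2 rows):
orders.score | orders.tag | books.dept | books.score
1 | A | hr | 1
6 | B | hr | 6
After SELECT (2 rows):
books.score
1
6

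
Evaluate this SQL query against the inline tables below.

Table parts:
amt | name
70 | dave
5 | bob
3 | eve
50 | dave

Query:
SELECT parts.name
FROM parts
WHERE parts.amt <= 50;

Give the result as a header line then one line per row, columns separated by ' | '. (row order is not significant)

After WHERE (3 rows):
parts.amt | parts.name
5 | bob
3 | eve
50 | dave
After SELECT (3 rows):
parts.name
bob
eve
dave

== RESULT ==
parts.name
bob
eve
dave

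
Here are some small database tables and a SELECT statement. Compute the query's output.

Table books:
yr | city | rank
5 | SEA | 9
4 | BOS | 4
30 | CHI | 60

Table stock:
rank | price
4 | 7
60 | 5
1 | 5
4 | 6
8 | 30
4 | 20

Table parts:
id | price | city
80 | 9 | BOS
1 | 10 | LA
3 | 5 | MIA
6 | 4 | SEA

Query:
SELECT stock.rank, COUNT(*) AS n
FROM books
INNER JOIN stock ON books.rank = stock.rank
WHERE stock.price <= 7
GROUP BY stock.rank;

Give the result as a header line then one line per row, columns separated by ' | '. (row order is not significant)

After JOIN stock (4 rows):
books.yr | books.city | books.rank | stock.rank | stock.price
4 | BOS | 4 | 4 | 7
4 | BOS | 4 | 4 | 6
4 | BOS | 4 | 4 | 20
30 | CHI | 60 | 60 | 5
After WHERE (3 rows):
books.yr | books.city | books.rank | stock.rank | stock.price
4 | BOS | 4 | 4 | 7
4 | BOS | 4 | 4 | 6
30 | CHI | 60 | 60 | 5
After GROUP BY (2 rows):
stock.rank | n
4 | 2
60 | 1

== RESULT ==
stock.rank | n
4 | 2
60 | 1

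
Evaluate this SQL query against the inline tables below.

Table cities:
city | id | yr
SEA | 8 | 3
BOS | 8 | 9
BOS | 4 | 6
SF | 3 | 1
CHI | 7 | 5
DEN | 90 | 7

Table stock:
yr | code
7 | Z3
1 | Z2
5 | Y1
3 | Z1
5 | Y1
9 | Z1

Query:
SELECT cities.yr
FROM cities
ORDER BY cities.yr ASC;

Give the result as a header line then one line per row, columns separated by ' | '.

After SELECT (6 rows):
cities.yr
3
9
6
1
5
7
After ORDER BY (6 rows):
cities.yr
1
3
5
6
7
9

== RESULT ==
cities.yr
1
3
5
6
7
9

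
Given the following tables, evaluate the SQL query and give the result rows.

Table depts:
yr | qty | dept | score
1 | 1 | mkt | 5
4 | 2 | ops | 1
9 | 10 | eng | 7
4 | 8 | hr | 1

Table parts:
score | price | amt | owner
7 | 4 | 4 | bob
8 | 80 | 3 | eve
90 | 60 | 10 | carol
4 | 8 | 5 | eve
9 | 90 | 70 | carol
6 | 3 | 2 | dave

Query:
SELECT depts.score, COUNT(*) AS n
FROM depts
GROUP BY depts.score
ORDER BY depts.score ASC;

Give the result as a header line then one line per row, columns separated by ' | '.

After GROUP BY (3 rows):
depts.score | n
5 | 1
1 | 2
7 | 1
After ORDER BY (3 rows):
depts.score | n
1 | 2
5 | 1
7 | 1

== RESULT ==
depts.score | n
1 | 2
5 | 1
7 | 1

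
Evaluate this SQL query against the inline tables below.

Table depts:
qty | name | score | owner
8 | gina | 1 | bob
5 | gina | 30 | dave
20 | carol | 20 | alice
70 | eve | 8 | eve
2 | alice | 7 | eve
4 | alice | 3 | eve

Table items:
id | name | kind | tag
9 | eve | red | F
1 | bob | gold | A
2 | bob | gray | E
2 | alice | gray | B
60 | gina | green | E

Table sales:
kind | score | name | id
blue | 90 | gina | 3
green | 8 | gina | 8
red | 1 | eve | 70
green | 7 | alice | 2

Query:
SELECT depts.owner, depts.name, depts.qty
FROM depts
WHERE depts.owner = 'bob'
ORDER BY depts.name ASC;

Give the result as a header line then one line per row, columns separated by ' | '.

== RESULT ==
depts.owner | depts.name | depts.qty
bob | gina | 8

Derivation:
After WHERE (1 rows):
depts.qty | depts.name | depts.score | depts.owner
8 | gina | 1 | bob
After SELECT (1 rows):
depts.owner | depts.name | depts.qty
bob | gina | 8
After ORDER BY (1 rows):
depts.owner | depts.name | depts.qty
bob | gina | 8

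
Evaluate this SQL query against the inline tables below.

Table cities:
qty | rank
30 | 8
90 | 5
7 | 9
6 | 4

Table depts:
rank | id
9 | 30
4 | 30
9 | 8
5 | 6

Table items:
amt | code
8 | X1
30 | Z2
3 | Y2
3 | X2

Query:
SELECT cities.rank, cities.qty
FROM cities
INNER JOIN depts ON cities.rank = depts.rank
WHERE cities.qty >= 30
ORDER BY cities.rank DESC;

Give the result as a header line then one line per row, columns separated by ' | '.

After JOIN depts (4 rows):
cities.qty | cities.rank | depts.rank | depts.id
90 | 5 | 5 | 6
7 | 9 | 9 | 30
7 | 9 | 9 | 8
6 | 4 | 4 | 30
After WHERE (1 rows):
cities.qty | cities.rank | depts.rank | depts.id
90 | 5 | 5 | 6
After SELECT (1 rows):
cities.rank | cities.qty
5 | 90
After ORDER BY (1 rows):
cities.rank | cities.qty
5 | 90

== RESULT ==
cities.rank | cities.qty
5 | 90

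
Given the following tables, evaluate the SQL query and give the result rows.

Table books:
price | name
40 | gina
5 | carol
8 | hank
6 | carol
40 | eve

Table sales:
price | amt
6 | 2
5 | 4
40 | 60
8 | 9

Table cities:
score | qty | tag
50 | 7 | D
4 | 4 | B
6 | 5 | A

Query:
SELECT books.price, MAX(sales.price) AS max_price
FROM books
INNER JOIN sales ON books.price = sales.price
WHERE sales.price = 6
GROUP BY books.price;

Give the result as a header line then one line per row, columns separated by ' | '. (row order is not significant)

== RESULT ==
books.price | max_price
6 | 6

Derivation:
After JOIN sales (5 rows):
books.price | books.name | sales.price | sales.amt
40 | gina | 40 | 60
5 | carol | 5 | 4
8 | hank | 8 | 9
6 | carol | 6 | 2
40 | eve | 40 | 60
After WHERE (1 rows):
books.price | books.name | sales.price | sales.amt
6 | carol | 6 | 2
After GROUP BY (1 rows):
books.price | max_price
6 | 6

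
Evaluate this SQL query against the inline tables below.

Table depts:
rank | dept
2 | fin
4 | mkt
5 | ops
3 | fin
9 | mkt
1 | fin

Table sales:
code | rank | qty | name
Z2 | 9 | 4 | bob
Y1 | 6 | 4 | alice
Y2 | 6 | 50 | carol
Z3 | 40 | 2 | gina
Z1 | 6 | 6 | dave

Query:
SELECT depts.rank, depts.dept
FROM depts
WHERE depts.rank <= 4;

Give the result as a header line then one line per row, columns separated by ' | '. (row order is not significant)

After WHERE (4 rows):
depts.rank | depts.dept
2 | fin
4 | mkt
3 | fin
1 | fin
After SELECT (4 rows):
depts.rank | depts.dept
2 | fin
4 | mkt
3 | fin
1 | fin

== RESULT ==
depts.rank | depts.dept
2 | fin
4 | mkt
3 | fin
1 | fin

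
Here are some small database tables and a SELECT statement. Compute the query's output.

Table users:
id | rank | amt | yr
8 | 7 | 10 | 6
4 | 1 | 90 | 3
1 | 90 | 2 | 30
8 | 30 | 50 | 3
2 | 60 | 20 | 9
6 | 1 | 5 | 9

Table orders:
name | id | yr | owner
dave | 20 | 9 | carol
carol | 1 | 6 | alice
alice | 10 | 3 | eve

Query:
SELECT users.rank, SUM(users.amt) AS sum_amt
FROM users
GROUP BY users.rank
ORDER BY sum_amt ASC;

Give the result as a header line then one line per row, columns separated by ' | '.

== RESULT ==
users.rank | sum_amt
90 | 2
7 | 10
60 | 20
30 | 50
1 | 95

Derivation:
After GROUP BY (5 rows):
users.rank | sum_amt
7 | 10
1 | 95
90 | 2
30 | 50
60 | 20
After ORDER BY (5 rows):
users.rank | sum_amt
90 | 2
7 | 10
60 | 20
30 | 50
1 | 95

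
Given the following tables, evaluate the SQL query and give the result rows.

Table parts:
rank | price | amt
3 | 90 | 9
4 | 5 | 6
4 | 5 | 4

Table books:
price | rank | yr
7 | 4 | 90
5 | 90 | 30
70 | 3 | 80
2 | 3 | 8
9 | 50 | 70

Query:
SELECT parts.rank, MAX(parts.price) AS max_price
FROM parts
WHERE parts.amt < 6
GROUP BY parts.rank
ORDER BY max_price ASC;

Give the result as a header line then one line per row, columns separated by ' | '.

After WHERE (1 rows):
parts.rank | parts.price | parts.amt
4 | 5 | 4
After GROUP BY (1 rows):
parts.rank | max_price
4 | 5
After ORDER BY (1 rows):
parts.rank | max_price
4 | 5

== RESULT ==
parts.rank | max_price
4 | 5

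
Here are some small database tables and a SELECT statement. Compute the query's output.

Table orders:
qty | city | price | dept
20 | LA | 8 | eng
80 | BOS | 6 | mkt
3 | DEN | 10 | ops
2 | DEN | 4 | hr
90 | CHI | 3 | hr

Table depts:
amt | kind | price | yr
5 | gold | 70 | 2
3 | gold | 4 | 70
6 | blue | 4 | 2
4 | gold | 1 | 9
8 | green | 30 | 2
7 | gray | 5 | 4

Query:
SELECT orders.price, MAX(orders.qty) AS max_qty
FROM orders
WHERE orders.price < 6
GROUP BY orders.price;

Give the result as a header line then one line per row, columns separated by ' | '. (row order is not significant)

After WHERE (2 rows):
orders.qty | orders.city | orders.price | orders.dept
2 | DEN | 4 | hr
90 | CHI | 3 | hr
After GROUP BY (2 rows):
orders.price | max_qty
4 | 2
3 | 90

== RESULT ==
orders.price | max_qty
4 | 2
3 | 90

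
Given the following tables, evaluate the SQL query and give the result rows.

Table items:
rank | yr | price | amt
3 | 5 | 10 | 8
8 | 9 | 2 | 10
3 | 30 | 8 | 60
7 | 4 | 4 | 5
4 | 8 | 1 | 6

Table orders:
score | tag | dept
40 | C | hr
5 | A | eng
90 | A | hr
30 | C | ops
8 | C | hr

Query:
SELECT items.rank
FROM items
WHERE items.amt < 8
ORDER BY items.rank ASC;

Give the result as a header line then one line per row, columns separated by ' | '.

== RESULT ==
items.rank
4
7

Derivation:
After WHERE (2 rows):
items.rank | items.yr | items.price | items.amt
7 | 4 | 4 | 5
4 | 8 | 1 | 6
After SELECT (2 rows):
items.rank
7
4
After ORDER BY (2 rows):
items.rank
4
7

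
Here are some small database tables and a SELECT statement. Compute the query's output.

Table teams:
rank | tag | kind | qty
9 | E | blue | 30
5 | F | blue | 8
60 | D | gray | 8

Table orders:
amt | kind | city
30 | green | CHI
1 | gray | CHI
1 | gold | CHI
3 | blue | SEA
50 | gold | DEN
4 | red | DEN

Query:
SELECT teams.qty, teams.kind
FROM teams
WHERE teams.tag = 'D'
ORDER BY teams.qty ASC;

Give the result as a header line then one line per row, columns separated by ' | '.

After WHERE (1 rows):
teams.rank | teams.tag | teams.kind | teams.qty
60 | D | gray | 8
After SELECT (1 rows):
teams.qty | teams.kind
8 | gray
After ORDER BY (1 rows):
teams.qty | teams.kind
8 | gray

== RESULT ==
teams.qty | teams.kind
8 | gray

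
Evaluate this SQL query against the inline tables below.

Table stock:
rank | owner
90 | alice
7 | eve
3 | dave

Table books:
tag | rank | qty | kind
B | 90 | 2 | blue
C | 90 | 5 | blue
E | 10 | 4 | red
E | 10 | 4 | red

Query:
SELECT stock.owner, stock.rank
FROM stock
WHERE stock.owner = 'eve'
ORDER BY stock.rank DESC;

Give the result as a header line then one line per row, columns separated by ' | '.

== RESULT ==
stock.owner | stock.rank
eve | 7

Derivation:
After WHERE (1 rows):
stock.rank | stock.owner
7 | eve
After SELECT (1 rows):
stock.owner | stock.rank
eve | 7
After ORDER BY (1 rows):
stock.owner | stock.rank
eve | 7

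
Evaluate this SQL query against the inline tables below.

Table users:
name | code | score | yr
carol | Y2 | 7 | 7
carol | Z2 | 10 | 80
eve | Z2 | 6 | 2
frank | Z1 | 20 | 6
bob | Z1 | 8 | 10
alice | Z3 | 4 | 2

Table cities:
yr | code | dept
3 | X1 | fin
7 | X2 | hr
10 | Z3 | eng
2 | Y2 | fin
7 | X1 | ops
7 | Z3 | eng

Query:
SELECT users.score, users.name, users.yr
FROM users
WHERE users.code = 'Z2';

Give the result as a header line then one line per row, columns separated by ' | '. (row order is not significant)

After WHERE (2 rows):
users.name | users.code | users.score | users.yr
carol | Z2 | 10 | 80
eve | Z2 | 6 | 2
After SELECT (2 rows):
users.score | users.name | users.yr
10 | carol | 80
6 | eve | 2

== RESULT ==
users.score | users.name | users.yr
10 | carol | 80
6 | eve | 2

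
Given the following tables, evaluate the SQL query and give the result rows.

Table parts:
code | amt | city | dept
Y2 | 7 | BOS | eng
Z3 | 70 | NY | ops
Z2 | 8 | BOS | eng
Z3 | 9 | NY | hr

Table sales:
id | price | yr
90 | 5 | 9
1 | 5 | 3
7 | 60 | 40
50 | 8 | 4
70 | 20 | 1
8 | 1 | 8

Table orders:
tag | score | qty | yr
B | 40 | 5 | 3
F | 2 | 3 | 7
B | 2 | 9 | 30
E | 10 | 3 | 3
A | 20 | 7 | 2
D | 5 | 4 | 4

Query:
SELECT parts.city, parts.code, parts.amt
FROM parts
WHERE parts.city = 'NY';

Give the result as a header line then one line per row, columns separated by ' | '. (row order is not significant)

== RESULT ==
parts.city | parts.code | parts.amt
NY | Z3 | 70
NY | Z3 | 9

Derivation:
After WHERE (2 rows):
parts.code | parts.amt | parts.city | parts.dept
Z3 | 70 | NY | ops
Z3 | 9 | NY | hr
After SELECT (2 rows):
parts.city | parts.code | parts.amt
NY | Z3 | 70
NY | Z3 | 9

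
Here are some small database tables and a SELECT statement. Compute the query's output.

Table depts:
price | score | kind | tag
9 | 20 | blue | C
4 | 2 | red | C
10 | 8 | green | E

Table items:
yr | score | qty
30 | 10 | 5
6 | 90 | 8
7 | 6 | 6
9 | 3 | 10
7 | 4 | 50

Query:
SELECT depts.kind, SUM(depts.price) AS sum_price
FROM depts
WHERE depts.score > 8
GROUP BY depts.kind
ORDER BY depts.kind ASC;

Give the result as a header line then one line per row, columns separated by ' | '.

== RESULT ==
depts.kind | sum_price
blue | 9

Derivation:
After WHERE (1 rows):
depts.price | depts.score | depts.kind | depts.tag
9 | 20 | blue | C
After GROUP BY (1 rows):
depts.kind | sum_price
blue | 9
After ORDER BY (1 rows):
depts.kind | sum_price
blue | 9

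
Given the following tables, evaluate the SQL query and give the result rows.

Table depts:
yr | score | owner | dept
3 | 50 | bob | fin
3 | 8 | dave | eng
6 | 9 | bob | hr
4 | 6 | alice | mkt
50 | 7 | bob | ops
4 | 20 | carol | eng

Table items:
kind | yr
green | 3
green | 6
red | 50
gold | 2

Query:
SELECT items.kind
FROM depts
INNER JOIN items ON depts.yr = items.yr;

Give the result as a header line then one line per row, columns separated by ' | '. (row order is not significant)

After JOIN items (4 rows):
depts.yr | depts.score | depts.owner | depts.dept | items.kind | items.yr
3 | 50 | bob | fin | green | 3
3 | 8 | dave | eng | green | 3
6 | 9 | bob | hr | green | 6
50 | 7 | bob | ops | red | 50
After SELECT (4 rows):
items.kind
green
green
green
red

== RESULT ==
items.kind
green
green
green
red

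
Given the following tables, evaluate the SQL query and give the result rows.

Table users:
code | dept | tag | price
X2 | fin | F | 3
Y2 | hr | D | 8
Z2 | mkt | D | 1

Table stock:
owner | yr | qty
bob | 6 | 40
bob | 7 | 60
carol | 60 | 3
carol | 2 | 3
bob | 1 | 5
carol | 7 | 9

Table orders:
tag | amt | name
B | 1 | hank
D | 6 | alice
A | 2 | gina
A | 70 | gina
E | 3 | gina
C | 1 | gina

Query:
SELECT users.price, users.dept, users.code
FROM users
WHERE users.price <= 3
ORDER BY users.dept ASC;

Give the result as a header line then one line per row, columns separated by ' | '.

After WHERE (2 rows):
users.code | users.dept | users.tag | users.price
X2 | fin | F | 3
Z2 | mkt | D | 1
After SELECT (2 rows):
users.price | users.dept | users.code
3 | fin | X2
1 | mkt | Z2
After ORDER BY (2 rows):
users.price | users.dept | users.code
3 | fin | X2
1 | mkt | Z2

== RESULT ==
users.price | users.dept | users.code
3 | fin | X2
1 | mkt | Z2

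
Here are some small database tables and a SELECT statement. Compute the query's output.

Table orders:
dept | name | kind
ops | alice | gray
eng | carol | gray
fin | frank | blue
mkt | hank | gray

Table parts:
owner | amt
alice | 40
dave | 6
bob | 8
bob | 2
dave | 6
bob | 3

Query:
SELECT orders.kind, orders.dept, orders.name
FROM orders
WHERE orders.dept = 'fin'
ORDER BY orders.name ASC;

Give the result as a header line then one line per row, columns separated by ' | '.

== RESULT ==
orders.kind | orders.dept | orders.name
blue | fin | frank

Derivation:
After WHERE (1 rows):
orders.dept | orders.name | orders.kind
fin | frank | blue
After SELECT (1 rows):
orders.kind | orders.dept | orders.name
blue | fin | frank
After ORDER BY (1 rows):
orders.kind | orders.dept | orders.name
blue | fin | frank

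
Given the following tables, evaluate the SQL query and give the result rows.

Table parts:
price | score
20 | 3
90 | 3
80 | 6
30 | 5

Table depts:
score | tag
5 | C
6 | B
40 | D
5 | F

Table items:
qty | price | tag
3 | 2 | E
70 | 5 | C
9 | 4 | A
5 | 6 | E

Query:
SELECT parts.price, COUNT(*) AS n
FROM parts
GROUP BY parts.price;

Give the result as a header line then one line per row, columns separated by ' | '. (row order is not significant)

After GROUP BY (4 rows):
parts.price | n
20 | 1
90 | 1
80 | 1
30 | 1

== RESULT ==
parts.price | n
20 | 1
90 | 1
80 | 1
30 | 1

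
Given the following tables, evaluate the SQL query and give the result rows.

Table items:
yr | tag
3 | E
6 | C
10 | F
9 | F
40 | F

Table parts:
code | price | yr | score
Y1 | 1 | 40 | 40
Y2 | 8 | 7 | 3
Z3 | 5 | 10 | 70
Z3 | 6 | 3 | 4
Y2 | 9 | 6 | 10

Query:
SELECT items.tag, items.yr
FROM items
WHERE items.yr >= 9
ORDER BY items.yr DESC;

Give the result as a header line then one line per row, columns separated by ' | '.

== RESULT ==
items.tag | items.yr
F | 40
F | 10
F | 9

Derivation:
After WHERE (3 rows):
items.yr | items.tag
10 | F
9 | F
40 | F
After SELECT (3 rows):
items.tag | items.yr
F | 10
F | 9
F | 40
After ORDER BY (3 rows):
items.tag | items.yr
F | 40
F | 10
F | 9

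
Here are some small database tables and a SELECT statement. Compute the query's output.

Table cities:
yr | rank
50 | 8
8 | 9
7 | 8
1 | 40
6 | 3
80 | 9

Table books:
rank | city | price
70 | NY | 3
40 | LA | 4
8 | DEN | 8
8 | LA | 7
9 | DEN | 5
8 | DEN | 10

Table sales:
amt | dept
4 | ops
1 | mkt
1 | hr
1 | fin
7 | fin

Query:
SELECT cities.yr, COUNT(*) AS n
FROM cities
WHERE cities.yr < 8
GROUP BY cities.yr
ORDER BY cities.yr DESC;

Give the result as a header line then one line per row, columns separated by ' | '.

== RESULT ==
cities.yr | n
7 | 1
6 | 1
1 | 1

Derivation:
After WHERE (3 rows):
cities.yr | cities.rank
7 | 8
1 | 40
6 | 3
After GROUP BY (3 rows):
cities.yr | n
7 | 1
1 | 1
6 | 1
After ORDER BY (3 rows):
cities.yr | n
7 | 1
6 | 1
1 | 1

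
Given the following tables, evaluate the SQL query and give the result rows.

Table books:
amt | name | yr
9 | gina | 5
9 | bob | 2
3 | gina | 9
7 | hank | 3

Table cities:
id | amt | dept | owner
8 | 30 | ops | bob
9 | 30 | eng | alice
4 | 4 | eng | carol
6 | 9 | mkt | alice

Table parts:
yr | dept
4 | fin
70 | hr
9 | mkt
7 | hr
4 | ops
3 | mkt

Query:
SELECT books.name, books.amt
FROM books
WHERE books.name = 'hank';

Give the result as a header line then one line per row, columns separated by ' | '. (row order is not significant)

== RESULT ==
books.name | books.amt
hank | 7

Derivation:
After WHERE (1 rows):
books.amt | books.name | books.yr
7 | hank | 3
After SELECT (1 rows):
books.name | books.amt
hank | 7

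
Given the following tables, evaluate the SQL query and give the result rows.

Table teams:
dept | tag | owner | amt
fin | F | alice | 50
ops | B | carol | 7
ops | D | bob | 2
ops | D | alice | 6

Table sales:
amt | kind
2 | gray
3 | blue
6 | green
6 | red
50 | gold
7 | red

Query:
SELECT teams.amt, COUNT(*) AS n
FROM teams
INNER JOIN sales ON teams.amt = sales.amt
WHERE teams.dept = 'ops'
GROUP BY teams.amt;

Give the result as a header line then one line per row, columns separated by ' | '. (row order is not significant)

== RESULT ==
teams.amt | n
7 | 1
2 | 1
6 | 2

Derivation:
After JOIN sales (5 rows):
teams.dept | teams.tag | teams.owner | teams.amt | sales.amt | sales.kind
fin | F | alice | 50 | 50 | gold
ops | B | carol | 7 | 7 | red
ops | D | bob | 2 | 2 | gray
ops | D | alice | 6 | 6 | green
ops | D | alice | 6 | 6 | red
After WHERE (4 rows):
teams.dept | teams.tag | teams.owner | teams.amt | sales.amt | sales.kind
ops | B | carol | 7 | 7 | red
ops | D | bob | 2 | 2 | gray
ops | D | alice | 6 | 6 | green
ops | D | alice | 6 | 6 | red
After GROUP BY (3 rows):
teams.amt | n
7 | 1
2 | 1
6 | 2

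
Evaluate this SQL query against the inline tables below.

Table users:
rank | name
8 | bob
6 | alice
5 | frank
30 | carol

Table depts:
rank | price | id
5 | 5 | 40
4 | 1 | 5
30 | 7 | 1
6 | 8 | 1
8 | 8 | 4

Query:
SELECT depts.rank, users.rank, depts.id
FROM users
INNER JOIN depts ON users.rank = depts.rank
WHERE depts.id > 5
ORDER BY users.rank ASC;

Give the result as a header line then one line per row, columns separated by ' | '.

After JOIN depts (4 rows):
users.rank | users.name | depts.rank | depts.price | depts.id
8 | bob | 8 | 8 | 4
6 | alice | 6 | 8 | 1
5 | frank | 5 | 5 | 40
30 | carol | 30 | 7 | 1
After WHERE (1 rows):
users.rank | users.name | depts.rank | depts.price | depts.id
5 | frank | 5 | 5 | 40
After SELECT (1 rows):
depts.rank | users.rank | depts.id
5 | 5 | 40
After ORDER BY (1 rows):
depts.rank | users.rank | depts.id
5 | 5 | 40

== RESULT ==
depts.rank | users.rank | depts.id
5 | 5 | 40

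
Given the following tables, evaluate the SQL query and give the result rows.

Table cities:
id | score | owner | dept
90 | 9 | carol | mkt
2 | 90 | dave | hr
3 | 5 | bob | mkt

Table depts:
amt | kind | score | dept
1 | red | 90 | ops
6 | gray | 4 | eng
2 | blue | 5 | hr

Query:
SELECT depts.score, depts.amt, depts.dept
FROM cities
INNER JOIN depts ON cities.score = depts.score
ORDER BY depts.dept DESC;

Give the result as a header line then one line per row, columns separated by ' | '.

== RESULT ==
depts.score | depts.amt | depts.dept
90 | 1 | ops
5 | 2 | hr

Derivation:
After JOIN depts (2 rows):
cities.id | cities.score | cities.owner | cities.dept | depts.amt | depts.kind | depts.score | depts.dept
2 | 90 | dave | hr | 1 | red | 90 | ops
3 | 5 | bob | mkt | 2 | blue | 5 | hr
After SELECT (2 rows):
depts.score | depts.amt | depts.dept
90 | 1 | ops
5 | 2 | hr
After ORDER BY (2 rows):
depts.score | depts.amt | depts.dept
90 | 1 | ops
5 | 2 | hr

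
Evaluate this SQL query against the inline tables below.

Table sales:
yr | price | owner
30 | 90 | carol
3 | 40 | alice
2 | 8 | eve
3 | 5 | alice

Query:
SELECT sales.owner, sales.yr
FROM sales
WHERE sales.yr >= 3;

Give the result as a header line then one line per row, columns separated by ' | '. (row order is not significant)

== RESULT ==
sales.owner | sales.yr
carol | 30
alice | 3
alice | 3

Derivation:
After WHERE (3 rows):
sales.yr | sales.price | sales.owner
30 | 90 | carol
3 | 40 | alice
3 | 5 | alice
After SELECT (3 rows):
sales.owner | sales.yr
carol | 30
alice | 3
alice | 3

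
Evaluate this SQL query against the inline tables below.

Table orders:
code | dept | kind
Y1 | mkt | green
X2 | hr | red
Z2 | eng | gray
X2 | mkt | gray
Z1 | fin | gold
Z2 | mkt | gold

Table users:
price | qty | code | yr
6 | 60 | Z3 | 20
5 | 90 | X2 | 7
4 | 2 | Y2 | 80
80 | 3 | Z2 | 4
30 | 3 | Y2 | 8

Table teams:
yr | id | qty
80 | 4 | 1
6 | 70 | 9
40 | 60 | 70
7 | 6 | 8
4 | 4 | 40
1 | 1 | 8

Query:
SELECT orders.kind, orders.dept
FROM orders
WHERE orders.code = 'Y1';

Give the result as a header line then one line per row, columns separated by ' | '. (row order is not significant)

== RESULT ==
orders.kind | orders.dept
green | mkt

Derivation:
After WHERE (1 rows):
orders.code | orders.dept | orders.kind
Y1 | mkt | green
After SELECT (1 rows):
orders.kind | orders.dept
green | mkt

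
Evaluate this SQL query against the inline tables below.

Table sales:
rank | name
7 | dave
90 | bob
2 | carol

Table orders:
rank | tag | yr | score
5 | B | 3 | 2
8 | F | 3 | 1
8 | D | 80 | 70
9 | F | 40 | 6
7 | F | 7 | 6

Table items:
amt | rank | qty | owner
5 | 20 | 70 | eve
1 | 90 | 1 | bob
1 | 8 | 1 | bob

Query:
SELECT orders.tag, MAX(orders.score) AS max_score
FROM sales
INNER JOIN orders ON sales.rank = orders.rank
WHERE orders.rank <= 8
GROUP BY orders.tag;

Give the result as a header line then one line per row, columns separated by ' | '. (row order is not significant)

== RESULT ==
orders.tag | max_score
F | 6

Derivation:
After JOIN orders (1 rows):
sales.rank | sales.name | orders.rank | orders.tag | orders.yr | orders.score
7 | dave | 7 | F | 7 | 6
After WHERE (1 rows):
sales.rank | sales.name | orders.rank | orders.tag | orders.yr | orders.score
7 | dave | 7 | F | 7 | 6
After GROUP BY (1 rows):
orders.tag | max_score
F | 6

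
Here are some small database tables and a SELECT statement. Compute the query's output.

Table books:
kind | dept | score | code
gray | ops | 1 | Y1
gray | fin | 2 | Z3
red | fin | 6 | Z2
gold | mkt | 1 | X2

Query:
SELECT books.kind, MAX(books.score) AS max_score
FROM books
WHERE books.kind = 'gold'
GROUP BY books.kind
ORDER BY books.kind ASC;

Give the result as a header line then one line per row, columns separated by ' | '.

== RESULT ==
books.kind | max_score
gold | 1

Derivation:
After WHERE (1 rows):
books.kind | books.dept | books.score | books.code
gold | mkt | 1 | X2
After GROUP BY (1 rows):
books.kind | max_score
gold | 1
After ORDER BY (1 rows):
books.kind | max_score
gold | 1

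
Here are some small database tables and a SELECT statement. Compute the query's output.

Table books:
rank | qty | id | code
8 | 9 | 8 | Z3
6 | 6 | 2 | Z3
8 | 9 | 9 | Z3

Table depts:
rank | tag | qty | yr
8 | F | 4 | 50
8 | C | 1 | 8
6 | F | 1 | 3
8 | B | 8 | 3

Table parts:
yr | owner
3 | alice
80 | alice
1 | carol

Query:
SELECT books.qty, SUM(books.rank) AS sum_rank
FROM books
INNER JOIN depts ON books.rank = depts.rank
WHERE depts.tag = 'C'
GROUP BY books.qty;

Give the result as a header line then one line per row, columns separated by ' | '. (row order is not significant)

After JOIN depts (7 rows):
books.rank | books.qty | books.id | books.code | depts.rank | depts.tag | depts.qty | depts.yr
8 | 9 | 8 | Z3 | 8 | F | 4 | 50
8 | 9 | 8 | Z3 | 8 | C | 1 | 8
8 | 9 | 8 | Z3 | 8 | B | 8 | 3
6 | 6 | 2 | Z3 | 6 | F | 1 | 3
8 | 9 | 9 | Z3 | 8 | F | 4 | 50
8 | 9 | 9 | Z3 | 8 | C | 1 | 8
8 | 9 | 9 | Z3 | 8 | B | 8 | 3
After WHERE (2 rows):
books.rank | books.qty | books.id | books.code | depts.rank | depts.tag | depts.qty | depts.yr
8 | 9 | 8 | Z3 | 8 | C | 1 | 8
8 | 9 | 9 | Z3 | 8 | C | 1 | 8
After GROUP BY (1 rows):
books.qty | sum_rank
9 | 16

== RESULT ==
books.qty | sum_rank
9 | 16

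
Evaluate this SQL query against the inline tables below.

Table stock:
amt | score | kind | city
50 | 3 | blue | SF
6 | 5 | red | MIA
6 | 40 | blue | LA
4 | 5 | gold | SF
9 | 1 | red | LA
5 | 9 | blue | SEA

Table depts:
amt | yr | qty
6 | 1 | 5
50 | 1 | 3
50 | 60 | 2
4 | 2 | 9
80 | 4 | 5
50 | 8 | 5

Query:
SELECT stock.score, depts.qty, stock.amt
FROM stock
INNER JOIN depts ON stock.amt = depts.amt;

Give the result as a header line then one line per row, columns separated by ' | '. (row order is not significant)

== RESULT ==
stock.score | depts.qty | stock.amt
3 | 3 | 50
3 | 2 | 50
3 | 5 | 50
5 | 5 | 6
40 | 5 | 6
5 | 9 | 4

Derivation:
After JOIN depts (6 rows):
stock.amt | stock.score | stock.kind | stock.city | depts.amt | depts.yr | depts.qty
50 | 3 | blue | SF | 50 | 1 | 3
50 | 3 | blue | SF | 50 | 60 | 2
50 | 3 | blue | SF | 50 | 8 | 5
6 | 5 | red | MIA | 6 | 1 | 5
6 | 40 | blue | LA | 6 | 1 | 5
4 | 5 | gold | SF | 4 | 2 | 9
After SELECT (6 rows):
stock.score | depts.qty | stock.amt
3 | 3 | 50
3 | 2 | 50
3 | 5 | 50
5 | 5 | 6
40 | 5 | 6
5 | 9 | 4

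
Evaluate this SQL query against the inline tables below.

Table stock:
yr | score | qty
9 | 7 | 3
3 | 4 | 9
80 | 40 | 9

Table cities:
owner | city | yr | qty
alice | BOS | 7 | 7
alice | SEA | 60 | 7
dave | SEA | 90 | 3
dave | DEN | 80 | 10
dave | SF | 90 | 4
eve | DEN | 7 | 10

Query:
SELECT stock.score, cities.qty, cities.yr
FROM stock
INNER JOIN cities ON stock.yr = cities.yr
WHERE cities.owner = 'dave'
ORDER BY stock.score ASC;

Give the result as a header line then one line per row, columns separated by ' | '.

After JOIN cities (1 rows):
stock.yr | stock.score | stock.qty | cities.owner | cities.city | cities.yr | cities.qty
80 | 40 | 9 | dave | DEN | 80 | 10
After WHERE (1 rows):
stock.yr | stock.score | stock.qty | cities.owner | cities.city | cities.yr | cities.qty
80 | 40 | 9 | dave | DEN | 80 | 10
After SELECT (1 rows):
stock.score | cities.qty | cities.yr
40 | 10 | 80
After ORDER BY (1 rows):
stock.score | cities.qty | cities.yr
40 | 10 | 80

== RESULT ==
stock.score | cities.qty | cities.yr
40 | 10 | 80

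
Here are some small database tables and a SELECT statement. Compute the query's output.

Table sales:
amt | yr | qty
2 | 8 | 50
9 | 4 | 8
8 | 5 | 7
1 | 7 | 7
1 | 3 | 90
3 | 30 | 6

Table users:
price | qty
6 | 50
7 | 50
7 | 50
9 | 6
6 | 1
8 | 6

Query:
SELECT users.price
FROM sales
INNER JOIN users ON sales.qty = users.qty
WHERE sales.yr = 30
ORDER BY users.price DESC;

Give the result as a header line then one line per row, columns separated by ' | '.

After JOIN users (5 rows):
sales.amt | sales.yr | sales.qty | users.price | users.qty
2 | 8 | 50 | 6 | 50
2 | 8 | 50 | 7 | 50
2 | 8 | 50 | 7 | 50
3 | 30 | 6 | 9 | 6
3 | 30 | 6 | 8 | 6
After WHERE (2 rows):
sales.amt | sales.yr | sales.qty | users.price | users.qty
3 | 30 | 6 | 9 | 6
3 | 30 | 6 | 8 | 6
After SELECT (2 rows):
users.price
9
8
After ORDER BY (2 rows):
users.price
9
8

== RESULT ==
users.price
9
8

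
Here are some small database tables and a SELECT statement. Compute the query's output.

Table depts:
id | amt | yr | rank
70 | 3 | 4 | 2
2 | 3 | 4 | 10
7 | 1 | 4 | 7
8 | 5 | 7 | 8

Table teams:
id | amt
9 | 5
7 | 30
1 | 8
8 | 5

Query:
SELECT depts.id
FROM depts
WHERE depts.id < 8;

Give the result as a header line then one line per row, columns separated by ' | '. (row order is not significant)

After WHERE (2 rows):
depts.id | depts.amt | depts.yr | depts.rank
2 | 3 | 4 | 10
7 | 1 | 4 | 7
After SELECT (2 rows):
depts.id
2
7

== RESULT ==
depts.id
2
7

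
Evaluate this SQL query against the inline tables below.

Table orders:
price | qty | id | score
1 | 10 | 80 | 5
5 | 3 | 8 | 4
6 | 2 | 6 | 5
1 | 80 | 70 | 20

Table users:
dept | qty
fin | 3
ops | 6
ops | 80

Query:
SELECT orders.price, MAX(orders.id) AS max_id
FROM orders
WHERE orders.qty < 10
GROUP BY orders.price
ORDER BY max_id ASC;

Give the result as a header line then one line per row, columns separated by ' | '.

== RESULT ==
orders.price | max_id
6 | 6
5 | 8

Derivation:
After WHERE (2 rows):
orders.price | orders.qty | orders.id | orders.score
5 | 3 | 8 | 4
6 | 2 | 6 | 5
After GROUP BY (2 rows):
orders.price | max_id
5 | 8
6 | 6
After ORDER BY (2 rows):
orders.price | max_id
6 | 6
5 | 8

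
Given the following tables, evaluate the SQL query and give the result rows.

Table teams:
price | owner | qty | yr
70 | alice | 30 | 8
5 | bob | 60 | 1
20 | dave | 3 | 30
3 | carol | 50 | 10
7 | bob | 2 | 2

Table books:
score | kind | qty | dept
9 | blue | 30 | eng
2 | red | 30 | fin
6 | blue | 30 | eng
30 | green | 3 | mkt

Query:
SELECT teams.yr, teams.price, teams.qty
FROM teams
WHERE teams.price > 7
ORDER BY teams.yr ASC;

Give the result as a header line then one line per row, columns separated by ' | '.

After WHERE (2 rows):
teams.price | teams.owner | teams.qty | teams.yr
70 | alice | 30 | 8
20 | dave | 3 | 30
After SELECT (2 rows):
teams.yr | teams.price | teams.qty
8 | 70 | 30
30 | 20 | 3
After ORDER BY (2 rows):
teams.yr | teams.price | teams.qty
8 | 70 | 30
30 | 20 | 3

== RESULT ==
teams.yr | teams.price | teams.qty
8 | 70 | 30
30 | 20 | 3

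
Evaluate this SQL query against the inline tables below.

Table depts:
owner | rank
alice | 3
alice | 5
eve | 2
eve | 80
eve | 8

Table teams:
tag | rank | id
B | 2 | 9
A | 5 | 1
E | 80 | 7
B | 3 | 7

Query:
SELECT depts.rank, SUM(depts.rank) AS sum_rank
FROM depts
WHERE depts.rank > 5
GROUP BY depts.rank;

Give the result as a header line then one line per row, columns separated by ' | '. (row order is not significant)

After WHERE (2 rows):
depts.owner | depts.rank
eve | 80
eve | 8
After GROUP BY (2 rows):
depts.rank | sum_rank
80 | 80
8 | 8

== RESULT ==
depts.rank | sum_rank
80 | 80
8 | 8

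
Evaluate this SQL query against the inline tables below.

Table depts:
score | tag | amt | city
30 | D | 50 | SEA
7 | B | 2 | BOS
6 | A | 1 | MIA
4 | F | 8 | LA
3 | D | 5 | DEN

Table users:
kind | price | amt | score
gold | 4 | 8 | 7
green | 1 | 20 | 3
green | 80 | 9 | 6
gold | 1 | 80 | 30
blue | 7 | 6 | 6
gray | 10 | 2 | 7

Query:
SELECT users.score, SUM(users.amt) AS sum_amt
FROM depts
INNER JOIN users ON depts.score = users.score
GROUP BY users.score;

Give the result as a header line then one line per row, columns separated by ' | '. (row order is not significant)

== RESULT ==
users.score | sum_amt
30 | 80
7 | 10
6 | 15
3 | 20

Derivation:
After JOIN users (6 rows):
depts.score | depts.tag | depts.amt | depts.city | users.kind | users.price | users.amt | users.score
30 | D | 50 | SEA | gold | 1 | 80 | 30
7 | B | 2 | BOS | gold | 4 | 8 | 7
7 | B | 2 | BOS | gray | 10 | 2 | 7
6 | A | 1 | MIA | green | 80 | 9 | 6
6 | A | 1 | MIA | blue | 7 | 6 | 6
3 | D | 5 | DEN | green | 1 | 20 | 3
After GROUP BY (4 rows):
users.score | sum_amt
30 | 80
7 | 10
6 | 15
3 | 20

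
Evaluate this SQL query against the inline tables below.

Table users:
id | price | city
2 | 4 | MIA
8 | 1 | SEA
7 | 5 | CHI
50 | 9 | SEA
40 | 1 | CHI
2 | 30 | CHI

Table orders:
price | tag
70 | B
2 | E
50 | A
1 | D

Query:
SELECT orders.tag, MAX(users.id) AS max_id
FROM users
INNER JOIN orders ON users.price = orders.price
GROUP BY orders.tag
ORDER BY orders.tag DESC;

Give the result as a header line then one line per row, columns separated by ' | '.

== RESULT ==
orders.tag | max_id
D | 40

Derivation:
After JOIN orders (2 rows):
users.id | users.price | users.city | orders.price | orders.tag
8 | 1 | SEA | 1 | D
40 | 1 | CHI | 1 | D
After GROUP BY (1 rows):
orders.tag | max_id
D | 40
After ORDER BY (1 rows):
orders.tag | max_id
D | 40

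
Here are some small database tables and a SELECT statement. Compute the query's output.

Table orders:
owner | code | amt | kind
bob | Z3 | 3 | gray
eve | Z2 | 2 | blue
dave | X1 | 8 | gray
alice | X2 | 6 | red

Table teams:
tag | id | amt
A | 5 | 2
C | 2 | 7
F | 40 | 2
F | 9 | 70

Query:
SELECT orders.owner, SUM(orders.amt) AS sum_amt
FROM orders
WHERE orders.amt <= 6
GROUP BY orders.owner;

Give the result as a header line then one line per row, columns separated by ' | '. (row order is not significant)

After WHERE (3 rows):
orders.owner | orders.code | orders.amt | orders.kind
bob | Z3 | 3 | gray
eve | Z2 | 2 | blue
alice | X2 | 6 | red
After GROUP BY (3 rows):
orders.owner | sum_amt
bob | 3
eve | 2
alice | 6

== RESULT ==
orders.owner | sum_amt
bob | 3
eve | 2
alice | 6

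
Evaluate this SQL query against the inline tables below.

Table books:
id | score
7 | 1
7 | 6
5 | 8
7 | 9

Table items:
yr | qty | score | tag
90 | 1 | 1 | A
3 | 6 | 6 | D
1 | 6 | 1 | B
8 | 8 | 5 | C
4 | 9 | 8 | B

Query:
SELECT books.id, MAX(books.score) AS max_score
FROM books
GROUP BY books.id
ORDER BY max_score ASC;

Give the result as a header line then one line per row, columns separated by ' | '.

== RESULT ==
books.id | max_score
5 | 8
7 | 9

Derivation:
After GROUP BY (2 rows):
books.id | max_score
7 | 9
5 | 8
After ORDER BY (2 rows):
books.id | max_score
5 | 8
7 | 9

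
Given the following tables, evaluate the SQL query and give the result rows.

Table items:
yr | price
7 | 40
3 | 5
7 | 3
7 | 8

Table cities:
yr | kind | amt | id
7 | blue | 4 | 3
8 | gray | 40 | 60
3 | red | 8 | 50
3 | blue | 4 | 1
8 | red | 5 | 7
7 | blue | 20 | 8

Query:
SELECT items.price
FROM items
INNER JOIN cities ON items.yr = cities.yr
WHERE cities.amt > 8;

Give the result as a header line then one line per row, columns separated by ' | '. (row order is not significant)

After JOIN cities (8 rows):
items.yr | items.price | cities.yr | cities.kind | cities.amt | cities.id
7 | 40 | 7 | blue | 4 | 3
7 | 40 | 7 | blue | 20 | 8
3 | 5 | 3 | red | 8 | 50
3 | 5 | 3 | blue | 4 | 1
7 | 3 | 7 | blue | 4 | 3
7 | 3 | 7 | blue | 20 | 8
7 | 8 | 7 | blue | 4 | 3
7 | 8 | 7 | blue | 20 | 8
After WHERE (3 rows):
items.yr | items.price | cities.yr | cities.kind | cities.amt | cities.id
7 | 40 | 7 | blue | 20 | 8
7 | 3 | 7 | blue | 20 | 8
7 | 8 | 7 | blue | 20 | 8
After SELECT (3 rows):
items.price
40
3
8

== RESULT ==
items.price
40
3
8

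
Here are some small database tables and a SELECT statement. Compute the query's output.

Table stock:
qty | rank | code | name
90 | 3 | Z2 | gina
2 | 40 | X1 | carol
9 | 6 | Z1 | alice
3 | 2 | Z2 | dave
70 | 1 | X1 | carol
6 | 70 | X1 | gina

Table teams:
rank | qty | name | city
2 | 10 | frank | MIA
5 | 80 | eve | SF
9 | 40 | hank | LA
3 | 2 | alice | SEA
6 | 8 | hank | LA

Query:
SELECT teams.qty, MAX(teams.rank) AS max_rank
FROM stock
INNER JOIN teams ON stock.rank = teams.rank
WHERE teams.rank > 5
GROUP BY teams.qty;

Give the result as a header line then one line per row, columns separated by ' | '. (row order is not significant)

After JOIN teams (3 rows):
stock.qty | stock.rank | stock.code | stock.name | teams.rank | teams.qty | teams.name | teams.city
90 | 3 | Z2 | gina | 3 | 2 | alice | SEA
9 | 6 | Z1 | alice | 6 | 8 | hank | LA
3 | 2 | Z2 | dave | 2 | 10 | frank | MIA
After WHERE (1 rows):
stock.qty | stock.rank | stock.code | stock.name | teams.rank | teams.qty | teams.name | teams.city
9 | 6 | Z1 | alice | 6 | 8 | hank | LA
After GROUP BY (1 rows):
teams.qty | max_rank
8 | 6

== RESULT ==
teams.qty | max_rank
8 | 6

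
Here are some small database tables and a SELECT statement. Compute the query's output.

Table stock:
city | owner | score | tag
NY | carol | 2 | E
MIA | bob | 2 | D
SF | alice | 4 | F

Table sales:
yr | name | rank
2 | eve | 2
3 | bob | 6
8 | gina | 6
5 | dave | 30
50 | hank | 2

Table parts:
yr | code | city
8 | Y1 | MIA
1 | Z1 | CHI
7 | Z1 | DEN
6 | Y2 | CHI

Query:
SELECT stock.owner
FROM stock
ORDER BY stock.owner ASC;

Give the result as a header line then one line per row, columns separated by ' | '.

After SELECT (3 rows):
stock.owner
carol
bob
alice
After ORDER BY (3 rows):
stock.owner
alice
bob
carol

== RESULT ==
stock.owner
alice
bob
carol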